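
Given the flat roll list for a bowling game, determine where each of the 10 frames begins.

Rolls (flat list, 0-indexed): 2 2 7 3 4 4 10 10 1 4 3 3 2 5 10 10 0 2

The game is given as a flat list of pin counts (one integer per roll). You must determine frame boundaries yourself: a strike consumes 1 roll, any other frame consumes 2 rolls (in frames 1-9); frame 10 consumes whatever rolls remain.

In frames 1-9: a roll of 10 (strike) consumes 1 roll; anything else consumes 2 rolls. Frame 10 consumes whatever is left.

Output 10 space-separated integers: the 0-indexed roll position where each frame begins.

Answer: 0 2 4 6 7 8 10 12 14 15

Derivation:
Frame 1 starts at roll index 0: rolls=2,2 (sum=4), consumes 2 rolls
Frame 2 starts at roll index 2: rolls=7,3 (sum=10), consumes 2 rolls
Frame 3 starts at roll index 4: rolls=4,4 (sum=8), consumes 2 rolls
Frame 4 starts at roll index 6: roll=10 (strike), consumes 1 roll
Frame 5 starts at roll index 7: roll=10 (strike), consumes 1 roll
Frame 6 starts at roll index 8: rolls=1,4 (sum=5), consumes 2 rolls
Frame 7 starts at roll index 10: rolls=3,3 (sum=6), consumes 2 rolls
Frame 8 starts at roll index 12: rolls=2,5 (sum=7), consumes 2 rolls
Frame 9 starts at roll index 14: roll=10 (strike), consumes 1 roll
Frame 10 starts at roll index 15: 3 remaining rolls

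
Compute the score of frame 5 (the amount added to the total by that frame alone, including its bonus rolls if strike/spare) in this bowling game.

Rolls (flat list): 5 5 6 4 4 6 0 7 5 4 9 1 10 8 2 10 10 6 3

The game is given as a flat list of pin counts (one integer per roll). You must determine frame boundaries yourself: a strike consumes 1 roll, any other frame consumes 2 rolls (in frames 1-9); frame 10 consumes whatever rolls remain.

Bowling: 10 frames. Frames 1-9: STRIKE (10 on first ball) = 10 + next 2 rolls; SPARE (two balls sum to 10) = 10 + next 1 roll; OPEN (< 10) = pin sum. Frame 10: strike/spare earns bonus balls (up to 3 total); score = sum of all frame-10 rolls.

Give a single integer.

Frame 1: SPARE (5+5=10). 10 + next roll (6) = 16. Cumulative: 16
Frame 2: SPARE (6+4=10). 10 + next roll (4) = 14. Cumulative: 30
Frame 3: SPARE (4+6=10). 10 + next roll (0) = 10. Cumulative: 40
Frame 4: OPEN (0+7=7). Cumulative: 47
Frame 5: OPEN (5+4=9). Cumulative: 56
Frame 6: SPARE (9+1=10). 10 + next roll (10) = 20. Cumulative: 76
Frame 7: STRIKE. 10 + next two rolls (8+2) = 20. Cumulative: 96

Answer: 9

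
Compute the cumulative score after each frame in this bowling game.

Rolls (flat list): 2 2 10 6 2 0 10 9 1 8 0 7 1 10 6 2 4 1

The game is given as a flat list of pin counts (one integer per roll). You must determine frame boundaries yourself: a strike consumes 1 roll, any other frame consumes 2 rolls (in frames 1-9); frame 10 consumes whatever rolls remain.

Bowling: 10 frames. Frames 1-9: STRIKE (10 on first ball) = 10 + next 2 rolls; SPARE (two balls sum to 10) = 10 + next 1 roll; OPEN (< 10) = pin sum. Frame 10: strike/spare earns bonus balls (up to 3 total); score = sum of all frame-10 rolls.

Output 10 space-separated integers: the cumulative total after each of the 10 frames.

Answer: 4 22 30 49 67 75 83 101 109 114

Derivation:
Frame 1: OPEN (2+2=4). Cumulative: 4
Frame 2: STRIKE. 10 + next two rolls (6+2) = 18. Cumulative: 22
Frame 3: OPEN (6+2=8). Cumulative: 30
Frame 4: SPARE (0+10=10). 10 + next roll (9) = 19. Cumulative: 49
Frame 5: SPARE (9+1=10). 10 + next roll (8) = 18. Cumulative: 67
Frame 6: OPEN (8+0=8). Cumulative: 75
Frame 7: OPEN (7+1=8). Cumulative: 83
Frame 8: STRIKE. 10 + next two rolls (6+2) = 18. Cumulative: 101
Frame 9: OPEN (6+2=8). Cumulative: 109
Frame 10: OPEN. Sum of all frame-10 rolls (4+1) = 5. Cumulative: 114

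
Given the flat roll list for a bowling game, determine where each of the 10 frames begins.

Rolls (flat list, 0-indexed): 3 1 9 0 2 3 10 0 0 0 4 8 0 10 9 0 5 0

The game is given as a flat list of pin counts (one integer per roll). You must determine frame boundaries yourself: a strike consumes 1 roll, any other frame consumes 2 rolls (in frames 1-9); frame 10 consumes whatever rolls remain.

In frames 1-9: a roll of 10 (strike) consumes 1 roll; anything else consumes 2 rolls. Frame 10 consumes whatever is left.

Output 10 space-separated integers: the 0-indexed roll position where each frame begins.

Answer: 0 2 4 6 7 9 11 13 14 16

Derivation:
Frame 1 starts at roll index 0: rolls=3,1 (sum=4), consumes 2 rolls
Frame 2 starts at roll index 2: rolls=9,0 (sum=9), consumes 2 rolls
Frame 3 starts at roll index 4: rolls=2,3 (sum=5), consumes 2 rolls
Frame 4 starts at roll index 6: roll=10 (strike), consumes 1 roll
Frame 5 starts at roll index 7: rolls=0,0 (sum=0), consumes 2 rolls
Frame 6 starts at roll index 9: rolls=0,4 (sum=4), consumes 2 rolls
Frame 7 starts at roll index 11: rolls=8,0 (sum=8), consumes 2 rolls
Frame 8 starts at roll index 13: roll=10 (strike), consumes 1 roll
Frame 9 starts at roll index 14: rolls=9,0 (sum=9), consumes 2 rolls
Frame 10 starts at roll index 16: 2 remaining rolls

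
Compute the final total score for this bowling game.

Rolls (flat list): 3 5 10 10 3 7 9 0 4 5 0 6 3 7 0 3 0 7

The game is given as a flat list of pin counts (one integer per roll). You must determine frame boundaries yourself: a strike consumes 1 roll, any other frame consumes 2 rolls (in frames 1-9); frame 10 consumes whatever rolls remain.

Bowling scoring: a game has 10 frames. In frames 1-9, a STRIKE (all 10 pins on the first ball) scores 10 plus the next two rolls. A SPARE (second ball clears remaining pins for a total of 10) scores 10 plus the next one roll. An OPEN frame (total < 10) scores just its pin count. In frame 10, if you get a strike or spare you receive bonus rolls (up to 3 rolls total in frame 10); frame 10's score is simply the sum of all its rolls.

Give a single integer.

Answer: 114

Derivation:
Frame 1: OPEN (3+5=8). Cumulative: 8
Frame 2: STRIKE. 10 + next two rolls (10+3) = 23. Cumulative: 31
Frame 3: STRIKE. 10 + next two rolls (3+7) = 20. Cumulative: 51
Frame 4: SPARE (3+7=10). 10 + next roll (9) = 19. Cumulative: 70
Frame 5: OPEN (9+0=9). Cumulative: 79
Frame 6: OPEN (4+5=9). Cumulative: 88
Frame 7: OPEN (0+6=6). Cumulative: 94
Frame 8: SPARE (3+7=10). 10 + next roll (0) = 10. Cumulative: 104
Frame 9: OPEN (0+3=3). Cumulative: 107
Frame 10: OPEN. Sum of all frame-10 rolls (0+7) = 7. Cumulative: 114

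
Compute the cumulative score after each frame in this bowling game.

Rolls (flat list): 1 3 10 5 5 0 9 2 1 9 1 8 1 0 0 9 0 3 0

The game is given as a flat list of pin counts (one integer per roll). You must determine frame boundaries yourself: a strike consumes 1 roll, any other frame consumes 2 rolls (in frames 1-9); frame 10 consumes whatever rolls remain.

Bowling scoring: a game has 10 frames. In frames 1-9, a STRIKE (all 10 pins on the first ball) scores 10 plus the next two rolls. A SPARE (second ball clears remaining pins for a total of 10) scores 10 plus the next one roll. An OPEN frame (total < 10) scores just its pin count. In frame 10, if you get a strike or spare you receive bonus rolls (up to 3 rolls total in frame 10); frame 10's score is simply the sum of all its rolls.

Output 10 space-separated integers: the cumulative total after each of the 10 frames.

Frame 1: OPEN (1+3=4). Cumulative: 4
Frame 2: STRIKE. 10 + next two rolls (5+5) = 20. Cumulative: 24
Frame 3: SPARE (5+5=10). 10 + next roll (0) = 10. Cumulative: 34
Frame 4: OPEN (0+9=9). Cumulative: 43
Frame 5: OPEN (2+1=3). Cumulative: 46
Frame 6: SPARE (9+1=10). 10 + next roll (8) = 18. Cumulative: 64
Frame 7: OPEN (8+1=9). Cumulative: 73
Frame 8: OPEN (0+0=0). Cumulative: 73
Frame 9: OPEN (9+0=9). Cumulative: 82
Frame 10: OPEN. Sum of all frame-10 rolls (3+0) = 3. Cumulative: 85

Answer: 4 24 34 43 46 64 73 73 82 85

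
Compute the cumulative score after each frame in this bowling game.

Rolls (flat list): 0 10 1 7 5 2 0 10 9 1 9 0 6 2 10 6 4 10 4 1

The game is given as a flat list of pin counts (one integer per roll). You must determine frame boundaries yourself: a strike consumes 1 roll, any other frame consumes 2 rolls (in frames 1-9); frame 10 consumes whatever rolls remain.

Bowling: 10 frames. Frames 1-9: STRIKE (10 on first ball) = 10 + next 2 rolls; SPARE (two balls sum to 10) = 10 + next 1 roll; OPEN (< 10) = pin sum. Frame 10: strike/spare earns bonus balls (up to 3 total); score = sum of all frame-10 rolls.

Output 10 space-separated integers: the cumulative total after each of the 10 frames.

Answer: 11 19 26 45 64 73 81 101 121 136

Derivation:
Frame 1: SPARE (0+10=10). 10 + next roll (1) = 11. Cumulative: 11
Frame 2: OPEN (1+7=8). Cumulative: 19
Frame 3: OPEN (5+2=7). Cumulative: 26
Frame 4: SPARE (0+10=10). 10 + next roll (9) = 19. Cumulative: 45
Frame 5: SPARE (9+1=10). 10 + next roll (9) = 19. Cumulative: 64
Frame 6: OPEN (9+0=9). Cumulative: 73
Frame 7: OPEN (6+2=8). Cumulative: 81
Frame 8: STRIKE. 10 + next two rolls (6+4) = 20. Cumulative: 101
Frame 9: SPARE (6+4=10). 10 + next roll (10) = 20. Cumulative: 121
Frame 10: STRIKE. Sum of all frame-10 rolls (10+4+1) = 15. Cumulative: 136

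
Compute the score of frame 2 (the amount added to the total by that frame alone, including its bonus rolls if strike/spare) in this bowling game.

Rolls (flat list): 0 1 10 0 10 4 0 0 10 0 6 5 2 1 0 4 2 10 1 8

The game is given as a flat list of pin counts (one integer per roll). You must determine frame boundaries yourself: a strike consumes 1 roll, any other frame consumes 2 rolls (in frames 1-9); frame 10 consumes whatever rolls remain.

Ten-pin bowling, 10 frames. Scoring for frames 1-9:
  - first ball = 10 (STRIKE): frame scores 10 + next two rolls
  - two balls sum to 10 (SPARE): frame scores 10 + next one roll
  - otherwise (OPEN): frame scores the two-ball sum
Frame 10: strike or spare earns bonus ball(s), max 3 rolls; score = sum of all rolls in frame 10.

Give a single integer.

Answer: 20

Derivation:
Frame 1: OPEN (0+1=1). Cumulative: 1
Frame 2: STRIKE. 10 + next two rolls (0+10) = 20. Cumulative: 21
Frame 3: SPARE (0+10=10). 10 + next roll (4) = 14. Cumulative: 35
Frame 4: OPEN (4+0=4). Cumulative: 39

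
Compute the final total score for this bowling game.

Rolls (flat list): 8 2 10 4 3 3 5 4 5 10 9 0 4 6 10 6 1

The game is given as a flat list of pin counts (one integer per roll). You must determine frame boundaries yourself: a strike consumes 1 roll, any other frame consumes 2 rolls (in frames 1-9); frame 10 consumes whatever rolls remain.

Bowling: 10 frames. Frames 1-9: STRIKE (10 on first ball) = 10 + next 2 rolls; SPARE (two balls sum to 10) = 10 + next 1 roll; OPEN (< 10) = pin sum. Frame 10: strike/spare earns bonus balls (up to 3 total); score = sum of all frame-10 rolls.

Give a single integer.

Frame 1: SPARE (8+2=10). 10 + next roll (10) = 20. Cumulative: 20
Frame 2: STRIKE. 10 + next two rolls (4+3) = 17. Cumulative: 37
Frame 3: OPEN (4+3=7). Cumulative: 44
Frame 4: OPEN (3+5=8). Cumulative: 52
Frame 5: OPEN (4+5=9). Cumulative: 61
Frame 6: STRIKE. 10 + next two rolls (9+0) = 19. Cumulative: 80
Frame 7: OPEN (9+0=9). Cumulative: 89
Frame 8: SPARE (4+6=10). 10 + next roll (10) = 20. Cumulative: 109
Frame 9: STRIKE. 10 + next two rolls (6+1) = 17. Cumulative: 126
Frame 10: OPEN. Sum of all frame-10 rolls (6+1) = 7. Cumulative: 133

Answer: 133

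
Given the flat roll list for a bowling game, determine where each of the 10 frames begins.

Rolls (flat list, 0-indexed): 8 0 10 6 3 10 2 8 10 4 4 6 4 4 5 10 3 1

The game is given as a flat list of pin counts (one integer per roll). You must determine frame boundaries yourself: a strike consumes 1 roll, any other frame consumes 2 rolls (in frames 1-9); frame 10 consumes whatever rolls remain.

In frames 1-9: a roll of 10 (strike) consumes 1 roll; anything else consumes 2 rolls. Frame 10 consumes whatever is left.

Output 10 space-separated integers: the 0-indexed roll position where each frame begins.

Answer: 0 2 3 5 6 8 9 11 13 15

Derivation:
Frame 1 starts at roll index 0: rolls=8,0 (sum=8), consumes 2 rolls
Frame 2 starts at roll index 2: roll=10 (strike), consumes 1 roll
Frame 3 starts at roll index 3: rolls=6,3 (sum=9), consumes 2 rolls
Frame 4 starts at roll index 5: roll=10 (strike), consumes 1 roll
Frame 5 starts at roll index 6: rolls=2,8 (sum=10), consumes 2 rolls
Frame 6 starts at roll index 8: roll=10 (strike), consumes 1 roll
Frame 7 starts at roll index 9: rolls=4,4 (sum=8), consumes 2 rolls
Frame 8 starts at roll index 11: rolls=6,4 (sum=10), consumes 2 rolls
Frame 9 starts at roll index 13: rolls=4,5 (sum=9), consumes 2 rolls
Frame 10 starts at roll index 15: 3 remaining rolls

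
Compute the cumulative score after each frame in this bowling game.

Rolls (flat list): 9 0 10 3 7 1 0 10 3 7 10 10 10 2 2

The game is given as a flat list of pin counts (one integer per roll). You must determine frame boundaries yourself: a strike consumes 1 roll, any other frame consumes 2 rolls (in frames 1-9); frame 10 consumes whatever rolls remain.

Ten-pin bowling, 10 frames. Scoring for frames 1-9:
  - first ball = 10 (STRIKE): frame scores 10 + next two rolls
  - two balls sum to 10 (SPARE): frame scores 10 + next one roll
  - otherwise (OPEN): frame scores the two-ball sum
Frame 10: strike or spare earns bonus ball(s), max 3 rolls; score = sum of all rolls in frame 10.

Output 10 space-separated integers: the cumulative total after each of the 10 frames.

Frame 1: OPEN (9+0=9). Cumulative: 9
Frame 2: STRIKE. 10 + next two rolls (3+7) = 20. Cumulative: 29
Frame 3: SPARE (3+7=10). 10 + next roll (1) = 11. Cumulative: 40
Frame 4: OPEN (1+0=1). Cumulative: 41
Frame 5: STRIKE. 10 + next two rolls (3+7) = 20. Cumulative: 61
Frame 6: SPARE (3+7=10). 10 + next roll (10) = 20. Cumulative: 81
Frame 7: STRIKE. 10 + next two rolls (10+10) = 30. Cumulative: 111
Frame 8: STRIKE. 10 + next two rolls (10+2) = 22. Cumulative: 133
Frame 9: STRIKE. 10 + next two rolls (2+2) = 14. Cumulative: 147
Frame 10: OPEN. Sum of all frame-10 rolls (2+2) = 4. Cumulative: 151

Answer: 9 29 40 41 61 81 111 133 147 151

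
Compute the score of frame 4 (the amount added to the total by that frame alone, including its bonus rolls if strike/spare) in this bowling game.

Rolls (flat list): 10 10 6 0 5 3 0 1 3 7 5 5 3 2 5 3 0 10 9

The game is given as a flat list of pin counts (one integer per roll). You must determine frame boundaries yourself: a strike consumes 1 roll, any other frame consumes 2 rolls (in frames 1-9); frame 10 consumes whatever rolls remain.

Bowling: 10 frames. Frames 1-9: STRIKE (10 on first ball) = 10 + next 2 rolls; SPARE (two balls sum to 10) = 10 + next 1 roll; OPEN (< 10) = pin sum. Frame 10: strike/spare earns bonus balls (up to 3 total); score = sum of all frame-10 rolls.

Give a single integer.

Frame 1: STRIKE. 10 + next two rolls (10+6) = 26. Cumulative: 26
Frame 2: STRIKE. 10 + next two rolls (6+0) = 16. Cumulative: 42
Frame 3: OPEN (6+0=6). Cumulative: 48
Frame 4: OPEN (5+3=8). Cumulative: 56
Frame 5: OPEN (0+1=1). Cumulative: 57
Frame 6: SPARE (3+7=10). 10 + next roll (5) = 15. Cumulative: 72

Answer: 8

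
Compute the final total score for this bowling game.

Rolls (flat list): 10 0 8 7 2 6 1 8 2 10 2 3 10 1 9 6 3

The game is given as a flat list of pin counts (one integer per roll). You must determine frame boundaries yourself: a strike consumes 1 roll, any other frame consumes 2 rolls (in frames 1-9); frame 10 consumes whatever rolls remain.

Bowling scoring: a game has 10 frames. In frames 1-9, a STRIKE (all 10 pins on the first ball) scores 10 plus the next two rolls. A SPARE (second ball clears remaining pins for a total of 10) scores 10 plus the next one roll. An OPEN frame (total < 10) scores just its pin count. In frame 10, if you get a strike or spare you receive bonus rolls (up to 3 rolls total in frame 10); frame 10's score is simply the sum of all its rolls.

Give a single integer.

Frame 1: STRIKE. 10 + next two rolls (0+8) = 18. Cumulative: 18
Frame 2: OPEN (0+8=8). Cumulative: 26
Frame 3: OPEN (7+2=9). Cumulative: 35
Frame 4: OPEN (6+1=7). Cumulative: 42
Frame 5: SPARE (8+2=10). 10 + next roll (10) = 20. Cumulative: 62
Frame 6: STRIKE. 10 + next two rolls (2+3) = 15. Cumulative: 77
Frame 7: OPEN (2+3=5). Cumulative: 82
Frame 8: STRIKE. 10 + next two rolls (1+9) = 20. Cumulative: 102
Frame 9: SPARE (1+9=10). 10 + next roll (6) = 16. Cumulative: 118
Frame 10: OPEN. Sum of all frame-10 rolls (6+3) = 9. Cumulative: 127

Answer: 127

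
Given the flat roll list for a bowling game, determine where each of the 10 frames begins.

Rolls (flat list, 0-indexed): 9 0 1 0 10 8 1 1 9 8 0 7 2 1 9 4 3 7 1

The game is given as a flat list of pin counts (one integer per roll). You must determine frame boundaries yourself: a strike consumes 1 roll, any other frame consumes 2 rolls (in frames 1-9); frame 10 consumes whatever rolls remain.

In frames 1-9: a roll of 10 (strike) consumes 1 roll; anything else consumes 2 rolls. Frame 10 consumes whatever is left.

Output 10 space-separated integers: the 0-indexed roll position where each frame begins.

Frame 1 starts at roll index 0: rolls=9,0 (sum=9), consumes 2 rolls
Frame 2 starts at roll index 2: rolls=1,0 (sum=1), consumes 2 rolls
Frame 3 starts at roll index 4: roll=10 (strike), consumes 1 roll
Frame 4 starts at roll index 5: rolls=8,1 (sum=9), consumes 2 rolls
Frame 5 starts at roll index 7: rolls=1,9 (sum=10), consumes 2 rolls
Frame 6 starts at roll index 9: rolls=8,0 (sum=8), consumes 2 rolls
Frame 7 starts at roll index 11: rolls=7,2 (sum=9), consumes 2 rolls
Frame 8 starts at roll index 13: rolls=1,9 (sum=10), consumes 2 rolls
Frame 9 starts at roll index 15: rolls=4,3 (sum=7), consumes 2 rolls
Frame 10 starts at roll index 17: 2 remaining rolls

Answer: 0 2 4 5 7 9 11 13 15 17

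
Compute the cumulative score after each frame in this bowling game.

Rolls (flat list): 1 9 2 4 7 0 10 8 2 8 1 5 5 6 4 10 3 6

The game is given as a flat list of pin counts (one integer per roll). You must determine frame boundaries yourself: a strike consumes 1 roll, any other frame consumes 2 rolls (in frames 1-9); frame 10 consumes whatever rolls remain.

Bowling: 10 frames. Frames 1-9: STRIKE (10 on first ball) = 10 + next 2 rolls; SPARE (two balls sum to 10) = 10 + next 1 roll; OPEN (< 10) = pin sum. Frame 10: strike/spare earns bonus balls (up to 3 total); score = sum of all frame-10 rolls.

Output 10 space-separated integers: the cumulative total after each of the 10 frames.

Answer: 12 18 25 45 63 72 88 108 127 136

Derivation:
Frame 1: SPARE (1+9=10). 10 + next roll (2) = 12. Cumulative: 12
Frame 2: OPEN (2+4=6). Cumulative: 18
Frame 3: OPEN (7+0=7). Cumulative: 25
Frame 4: STRIKE. 10 + next two rolls (8+2) = 20. Cumulative: 45
Frame 5: SPARE (8+2=10). 10 + next roll (8) = 18. Cumulative: 63
Frame 6: OPEN (8+1=9). Cumulative: 72
Frame 7: SPARE (5+5=10). 10 + next roll (6) = 16. Cumulative: 88
Frame 8: SPARE (6+4=10). 10 + next roll (10) = 20. Cumulative: 108
Frame 9: STRIKE. 10 + next two rolls (3+6) = 19. Cumulative: 127
Frame 10: OPEN. Sum of all frame-10 rolls (3+6) = 9. Cumulative: 136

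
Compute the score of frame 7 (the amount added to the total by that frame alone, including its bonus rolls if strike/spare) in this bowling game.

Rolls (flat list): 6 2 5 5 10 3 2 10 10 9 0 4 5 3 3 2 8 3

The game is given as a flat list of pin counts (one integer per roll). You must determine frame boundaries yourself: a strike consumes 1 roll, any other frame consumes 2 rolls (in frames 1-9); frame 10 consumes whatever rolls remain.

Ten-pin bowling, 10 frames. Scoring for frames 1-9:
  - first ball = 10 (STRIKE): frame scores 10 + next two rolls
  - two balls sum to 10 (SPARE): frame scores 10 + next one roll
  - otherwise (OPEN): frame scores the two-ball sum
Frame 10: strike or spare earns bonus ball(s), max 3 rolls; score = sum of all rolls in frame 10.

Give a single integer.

Answer: 9

Derivation:
Frame 1: OPEN (6+2=8). Cumulative: 8
Frame 2: SPARE (5+5=10). 10 + next roll (10) = 20. Cumulative: 28
Frame 3: STRIKE. 10 + next two rolls (3+2) = 15. Cumulative: 43
Frame 4: OPEN (3+2=5). Cumulative: 48
Frame 5: STRIKE. 10 + next two rolls (10+9) = 29. Cumulative: 77
Frame 6: STRIKE. 10 + next two rolls (9+0) = 19. Cumulative: 96
Frame 7: OPEN (9+0=9). Cumulative: 105
Frame 8: OPEN (4+5=9). Cumulative: 114
Frame 9: OPEN (3+3=6). Cumulative: 120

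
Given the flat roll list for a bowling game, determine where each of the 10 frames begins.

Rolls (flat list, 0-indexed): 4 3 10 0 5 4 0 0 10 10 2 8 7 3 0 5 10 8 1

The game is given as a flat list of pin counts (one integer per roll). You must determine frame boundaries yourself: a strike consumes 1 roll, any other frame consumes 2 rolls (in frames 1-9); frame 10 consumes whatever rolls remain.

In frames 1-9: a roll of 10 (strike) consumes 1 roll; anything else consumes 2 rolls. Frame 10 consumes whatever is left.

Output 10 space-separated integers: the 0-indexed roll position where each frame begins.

Answer: 0 2 3 5 7 9 10 12 14 16

Derivation:
Frame 1 starts at roll index 0: rolls=4,3 (sum=7), consumes 2 rolls
Frame 2 starts at roll index 2: roll=10 (strike), consumes 1 roll
Frame 3 starts at roll index 3: rolls=0,5 (sum=5), consumes 2 rolls
Frame 4 starts at roll index 5: rolls=4,0 (sum=4), consumes 2 rolls
Frame 5 starts at roll index 7: rolls=0,10 (sum=10), consumes 2 rolls
Frame 6 starts at roll index 9: roll=10 (strike), consumes 1 roll
Frame 7 starts at roll index 10: rolls=2,8 (sum=10), consumes 2 rolls
Frame 8 starts at roll index 12: rolls=7,3 (sum=10), consumes 2 rolls
Frame 9 starts at roll index 14: rolls=0,5 (sum=5), consumes 2 rolls
Frame 10 starts at roll index 16: 3 remaining rolls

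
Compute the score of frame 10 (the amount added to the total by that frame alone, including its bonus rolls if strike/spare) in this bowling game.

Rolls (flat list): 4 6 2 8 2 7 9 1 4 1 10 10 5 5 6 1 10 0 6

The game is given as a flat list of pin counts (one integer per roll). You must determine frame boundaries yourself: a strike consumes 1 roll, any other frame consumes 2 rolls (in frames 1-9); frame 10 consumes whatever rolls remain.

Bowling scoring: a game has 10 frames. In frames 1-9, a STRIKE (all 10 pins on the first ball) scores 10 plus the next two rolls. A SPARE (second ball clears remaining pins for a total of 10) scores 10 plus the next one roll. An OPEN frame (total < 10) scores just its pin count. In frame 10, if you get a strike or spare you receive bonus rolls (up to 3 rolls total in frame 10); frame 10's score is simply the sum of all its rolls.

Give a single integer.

Answer: 16

Derivation:
Frame 1: SPARE (4+6=10). 10 + next roll (2) = 12. Cumulative: 12
Frame 2: SPARE (2+8=10). 10 + next roll (2) = 12. Cumulative: 24
Frame 3: OPEN (2+7=9). Cumulative: 33
Frame 4: SPARE (9+1=10). 10 + next roll (4) = 14. Cumulative: 47
Frame 5: OPEN (4+1=5). Cumulative: 52
Frame 6: STRIKE. 10 + next two rolls (10+5) = 25. Cumulative: 77
Frame 7: STRIKE. 10 + next two rolls (5+5) = 20. Cumulative: 97
Frame 8: SPARE (5+5=10). 10 + next roll (6) = 16. Cumulative: 113
Frame 9: OPEN (6+1=7). Cumulative: 120
Frame 10: STRIKE. Sum of all frame-10 rolls (10+0+6) = 16. Cumulative: 136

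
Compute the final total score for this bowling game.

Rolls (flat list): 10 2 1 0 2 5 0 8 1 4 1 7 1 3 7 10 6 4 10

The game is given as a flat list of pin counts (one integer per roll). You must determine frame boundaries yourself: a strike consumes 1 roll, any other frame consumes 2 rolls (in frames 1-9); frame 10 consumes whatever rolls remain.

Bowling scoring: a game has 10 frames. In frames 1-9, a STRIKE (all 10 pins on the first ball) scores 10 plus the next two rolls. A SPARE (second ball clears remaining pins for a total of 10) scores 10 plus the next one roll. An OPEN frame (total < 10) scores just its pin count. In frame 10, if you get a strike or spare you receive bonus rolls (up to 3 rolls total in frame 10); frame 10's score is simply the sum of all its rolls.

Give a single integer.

Frame 1: STRIKE. 10 + next two rolls (2+1) = 13. Cumulative: 13
Frame 2: OPEN (2+1=3). Cumulative: 16
Frame 3: OPEN (0+2=2). Cumulative: 18
Frame 4: OPEN (5+0=5). Cumulative: 23
Frame 5: OPEN (8+1=9). Cumulative: 32
Frame 6: OPEN (4+1=5). Cumulative: 37
Frame 7: OPEN (7+1=8). Cumulative: 45
Frame 8: SPARE (3+7=10). 10 + next roll (10) = 20. Cumulative: 65
Frame 9: STRIKE. 10 + next two rolls (6+4) = 20. Cumulative: 85
Frame 10: SPARE. Sum of all frame-10 rolls (6+4+10) = 20. Cumulative: 105

Answer: 105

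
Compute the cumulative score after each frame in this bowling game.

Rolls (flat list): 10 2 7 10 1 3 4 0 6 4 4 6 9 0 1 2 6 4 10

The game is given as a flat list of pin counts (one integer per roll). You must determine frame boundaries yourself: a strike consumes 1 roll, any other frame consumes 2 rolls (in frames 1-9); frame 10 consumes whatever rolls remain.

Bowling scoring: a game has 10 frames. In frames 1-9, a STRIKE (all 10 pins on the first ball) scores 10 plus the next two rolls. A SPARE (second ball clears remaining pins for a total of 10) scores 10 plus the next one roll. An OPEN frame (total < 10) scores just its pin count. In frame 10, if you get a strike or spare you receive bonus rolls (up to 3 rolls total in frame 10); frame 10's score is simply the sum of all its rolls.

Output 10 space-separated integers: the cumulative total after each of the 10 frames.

Answer: 19 28 42 46 50 64 83 92 95 115

Derivation:
Frame 1: STRIKE. 10 + next two rolls (2+7) = 19. Cumulative: 19
Frame 2: OPEN (2+7=9). Cumulative: 28
Frame 3: STRIKE. 10 + next two rolls (1+3) = 14. Cumulative: 42
Frame 4: OPEN (1+3=4). Cumulative: 46
Frame 5: OPEN (4+0=4). Cumulative: 50
Frame 6: SPARE (6+4=10). 10 + next roll (4) = 14. Cumulative: 64
Frame 7: SPARE (4+6=10). 10 + next roll (9) = 19. Cumulative: 83
Frame 8: OPEN (9+0=9). Cumulative: 92
Frame 9: OPEN (1+2=3). Cumulative: 95
Frame 10: SPARE. Sum of all frame-10 rolls (6+4+10) = 20. Cumulative: 115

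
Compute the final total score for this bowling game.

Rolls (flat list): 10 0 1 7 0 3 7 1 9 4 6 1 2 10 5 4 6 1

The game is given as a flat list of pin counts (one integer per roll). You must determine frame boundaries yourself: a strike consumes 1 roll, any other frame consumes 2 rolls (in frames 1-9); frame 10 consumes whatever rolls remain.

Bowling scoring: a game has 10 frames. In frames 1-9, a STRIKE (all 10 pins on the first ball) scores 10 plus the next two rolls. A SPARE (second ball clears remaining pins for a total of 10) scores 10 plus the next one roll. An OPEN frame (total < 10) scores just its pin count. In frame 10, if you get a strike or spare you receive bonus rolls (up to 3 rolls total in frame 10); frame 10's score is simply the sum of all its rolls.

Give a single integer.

Frame 1: STRIKE. 10 + next two rolls (0+1) = 11. Cumulative: 11
Frame 2: OPEN (0+1=1). Cumulative: 12
Frame 3: OPEN (7+0=7). Cumulative: 19
Frame 4: SPARE (3+7=10). 10 + next roll (1) = 11. Cumulative: 30
Frame 5: SPARE (1+9=10). 10 + next roll (4) = 14. Cumulative: 44
Frame 6: SPARE (4+6=10). 10 + next roll (1) = 11. Cumulative: 55
Frame 7: OPEN (1+2=3). Cumulative: 58
Frame 8: STRIKE. 10 + next two rolls (5+4) = 19. Cumulative: 77
Frame 9: OPEN (5+4=9). Cumulative: 86
Frame 10: OPEN. Sum of all frame-10 rolls (6+1) = 7. Cumulative: 93

Answer: 93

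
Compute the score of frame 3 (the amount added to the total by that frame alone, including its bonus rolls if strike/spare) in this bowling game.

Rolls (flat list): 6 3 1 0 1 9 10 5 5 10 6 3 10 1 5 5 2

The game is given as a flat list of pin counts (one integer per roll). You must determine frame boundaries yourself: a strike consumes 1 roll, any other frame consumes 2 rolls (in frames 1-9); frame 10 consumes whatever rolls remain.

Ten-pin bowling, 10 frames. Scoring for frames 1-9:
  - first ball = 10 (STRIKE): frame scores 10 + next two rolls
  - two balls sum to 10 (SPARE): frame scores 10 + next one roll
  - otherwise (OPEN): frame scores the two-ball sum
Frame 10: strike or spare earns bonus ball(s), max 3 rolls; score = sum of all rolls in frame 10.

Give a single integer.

Frame 1: OPEN (6+3=9). Cumulative: 9
Frame 2: OPEN (1+0=1). Cumulative: 10
Frame 3: SPARE (1+9=10). 10 + next roll (10) = 20. Cumulative: 30
Frame 4: STRIKE. 10 + next two rolls (5+5) = 20. Cumulative: 50
Frame 5: SPARE (5+5=10). 10 + next roll (10) = 20. Cumulative: 70

Answer: 20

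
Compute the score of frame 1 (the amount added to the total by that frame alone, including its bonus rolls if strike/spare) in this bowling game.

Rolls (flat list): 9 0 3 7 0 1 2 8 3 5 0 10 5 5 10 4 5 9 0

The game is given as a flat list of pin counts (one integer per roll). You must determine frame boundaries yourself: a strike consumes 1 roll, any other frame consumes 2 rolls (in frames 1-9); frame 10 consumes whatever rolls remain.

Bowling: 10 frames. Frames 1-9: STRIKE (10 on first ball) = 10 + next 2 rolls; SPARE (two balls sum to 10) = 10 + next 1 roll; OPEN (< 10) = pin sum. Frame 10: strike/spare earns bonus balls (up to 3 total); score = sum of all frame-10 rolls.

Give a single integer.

Frame 1: OPEN (9+0=9). Cumulative: 9
Frame 2: SPARE (3+7=10). 10 + next roll (0) = 10. Cumulative: 19
Frame 3: OPEN (0+1=1). Cumulative: 20

Answer: 9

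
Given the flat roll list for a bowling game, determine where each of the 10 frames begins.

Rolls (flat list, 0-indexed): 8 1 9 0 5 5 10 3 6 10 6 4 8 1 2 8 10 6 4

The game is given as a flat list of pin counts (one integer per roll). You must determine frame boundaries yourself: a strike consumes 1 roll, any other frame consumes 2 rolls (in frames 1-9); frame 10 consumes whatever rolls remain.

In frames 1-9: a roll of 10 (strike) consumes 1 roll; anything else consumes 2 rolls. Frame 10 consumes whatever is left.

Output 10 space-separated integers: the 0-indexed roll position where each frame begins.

Frame 1 starts at roll index 0: rolls=8,1 (sum=9), consumes 2 rolls
Frame 2 starts at roll index 2: rolls=9,0 (sum=9), consumes 2 rolls
Frame 3 starts at roll index 4: rolls=5,5 (sum=10), consumes 2 rolls
Frame 4 starts at roll index 6: roll=10 (strike), consumes 1 roll
Frame 5 starts at roll index 7: rolls=3,6 (sum=9), consumes 2 rolls
Frame 6 starts at roll index 9: roll=10 (strike), consumes 1 roll
Frame 7 starts at roll index 10: rolls=6,4 (sum=10), consumes 2 rolls
Frame 8 starts at roll index 12: rolls=8,1 (sum=9), consumes 2 rolls
Frame 9 starts at roll index 14: rolls=2,8 (sum=10), consumes 2 rolls
Frame 10 starts at roll index 16: 3 remaining rolls

Answer: 0 2 4 6 7 9 10 12 14 16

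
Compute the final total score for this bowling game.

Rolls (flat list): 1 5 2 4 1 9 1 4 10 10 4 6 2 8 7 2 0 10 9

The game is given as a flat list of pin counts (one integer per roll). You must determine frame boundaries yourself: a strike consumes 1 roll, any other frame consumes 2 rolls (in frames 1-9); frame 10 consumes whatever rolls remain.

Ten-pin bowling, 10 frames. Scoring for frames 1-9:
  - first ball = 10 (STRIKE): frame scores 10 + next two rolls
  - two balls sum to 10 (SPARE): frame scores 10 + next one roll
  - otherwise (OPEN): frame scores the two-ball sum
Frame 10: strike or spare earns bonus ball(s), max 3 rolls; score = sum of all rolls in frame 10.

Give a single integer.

Frame 1: OPEN (1+5=6). Cumulative: 6
Frame 2: OPEN (2+4=6). Cumulative: 12
Frame 3: SPARE (1+9=10). 10 + next roll (1) = 11. Cumulative: 23
Frame 4: OPEN (1+4=5). Cumulative: 28
Frame 5: STRIKE. 10 + next two rolls (10+4) = 24. Cumulative: 52
Frame 6: STRIKE. 10 + next two rolls (4+6) = 20. Cumulative: 72
Frame 7: SPARE (4+6=10). 10 + next roll (2) = 12. Cumulative: 84
Frame 8: SPARE (2+8=10). 10 + next roll (7) = 17. Cumulative: 101
Frame 9: OPEN (7+2=9). Cumulative: 110
Frame 10: SPARE. Sum of all frame-10 rolls (0+10+9) = 19. Cumulative: 129

Answer: 129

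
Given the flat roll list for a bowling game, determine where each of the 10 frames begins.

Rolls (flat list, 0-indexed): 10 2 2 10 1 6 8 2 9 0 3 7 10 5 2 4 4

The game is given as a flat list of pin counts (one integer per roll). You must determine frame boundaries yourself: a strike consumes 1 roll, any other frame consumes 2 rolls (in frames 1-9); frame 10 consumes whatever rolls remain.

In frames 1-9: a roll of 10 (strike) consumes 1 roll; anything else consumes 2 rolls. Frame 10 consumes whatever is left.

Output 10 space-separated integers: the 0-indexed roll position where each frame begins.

Frame 1 starts at roll index 0: roll=10 (strike), consumes 1 roll
Frame 2 starts at roll index 1: rolls=2,2 (sum=4), consumes 2 rolls
Frame 3 starts at roll index 3: roll=10 (strike), consumes 1 roll
Frame 4 starts at roll index 4: rolls=1,6 (sum=7), consumes 2 rolls
Frame 5 starts at roll index 6: rolls=8,2 (sum=10), consumes 2 rolls
Frame 6 starts at roll index 8: rolls=9,0 (sum=9), consumes 2 rolls
Frame 7 starts at roll index 10: rolls=3,7 (sum=10), consumes 2 rolls
Frame 8 starts at roll index 12: roll=10 (strike), consumes 1 roll
Frame 9 starts at roll index 13: rolls=5,2 (sum=7), consumes 2 rolls
Frame 10 starts at roll index 15: 2 remaining rolls

Answer: 0 1 3 4 6 8 10 12 13 15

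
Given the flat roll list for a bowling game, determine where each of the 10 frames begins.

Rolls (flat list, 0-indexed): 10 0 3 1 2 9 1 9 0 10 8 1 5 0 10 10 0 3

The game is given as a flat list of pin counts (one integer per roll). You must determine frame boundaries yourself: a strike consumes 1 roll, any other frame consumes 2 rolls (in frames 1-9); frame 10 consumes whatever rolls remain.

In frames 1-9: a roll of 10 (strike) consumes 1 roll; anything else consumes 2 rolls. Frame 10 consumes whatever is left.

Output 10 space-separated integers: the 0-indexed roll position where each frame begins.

Frame 1 starts at roll index 0: roll=10 (strike), consumes 1 roll
Frame 2 starts at roll index 1: rolls=0,3 (sum=3), consumes 2 rolls
Frame 3 starts at roll index 3: rolls=1,2 (sum=3), consumes 2 rolls
Frame 4 starts at roll index 5: rolls=9,1 (sum=10), consumes 2 rolls
Frame 5 starts at roll index 7: rolls=9,0 (sum=9), consumes 2 rolls
Frame 6 starts at roll index 9: roll=10 (strike), consumes 1 roll
Frame 7 starts at roll index 10: rolls=8,1 (sum=9), consumes 2 rolls
Frame 8 starts at roll index 12: rolls=5,0 (sum=5), consumes 2 rolls
Frame 9 starts at roll index 14: roll=10 (strike), consumes 1 roll
Frame 10 starts at roll index 15: 3 remaining rolls

Answer: 0 1 3 5 7 9 10 12 14 15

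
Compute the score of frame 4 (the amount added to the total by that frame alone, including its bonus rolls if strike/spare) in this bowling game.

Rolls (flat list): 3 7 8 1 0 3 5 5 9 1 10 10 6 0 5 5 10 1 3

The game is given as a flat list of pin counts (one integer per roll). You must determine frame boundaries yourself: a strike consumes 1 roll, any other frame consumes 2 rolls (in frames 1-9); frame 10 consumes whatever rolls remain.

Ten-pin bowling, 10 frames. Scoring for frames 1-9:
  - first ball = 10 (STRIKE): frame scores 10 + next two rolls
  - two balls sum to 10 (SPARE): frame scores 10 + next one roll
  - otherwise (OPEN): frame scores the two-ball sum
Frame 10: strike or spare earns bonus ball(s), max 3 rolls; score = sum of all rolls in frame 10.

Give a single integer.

Answer: 19

Derivation:
Frame 1: SPARE (3+7=10). 10 + next roll (8) = 18. Cumulative: 18
Frame 2: OPEN (8+1=9). Cumulative: 27
Frame 3: OPEN (0+3=3). Cumulative: 30
Frame 4: SPARE (5+5=10). 10 + next roll (9) = 19. Cumulative: 49
Frame 5: SPARE (9+1=10). 10 + next roll (10) = 20. Cumulative: 69
Frame 6: STRIKE. 10 + next two rolls (10+6) = 26. Cumulative: 95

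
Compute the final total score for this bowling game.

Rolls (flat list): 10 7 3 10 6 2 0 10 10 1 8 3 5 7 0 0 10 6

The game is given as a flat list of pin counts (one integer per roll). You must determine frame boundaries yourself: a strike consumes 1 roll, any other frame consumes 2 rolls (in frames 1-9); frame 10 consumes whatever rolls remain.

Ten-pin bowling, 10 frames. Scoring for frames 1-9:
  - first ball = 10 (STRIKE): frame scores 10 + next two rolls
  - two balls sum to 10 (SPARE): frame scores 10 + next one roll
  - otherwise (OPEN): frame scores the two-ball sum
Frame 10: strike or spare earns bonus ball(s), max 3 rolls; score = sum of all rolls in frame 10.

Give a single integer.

Answer: 145

Derivation:
Frame 1: STRIKE. 10 + next two rolls (7+3) = 20. Cumulative: 20
Frame 2: SPARE (7+3=10). 10 + next roll (10) = 20. Cumulative: 40
Frame 3: STRIKE. 10 + next two rolls (6+2) = 18. Cumulative: 58
Frame 4: OPEN (6+2=8). Cumulative: 66
Frame 5: SPARE (0+10=10). 10 + next roll (10) = 20. Cumulative: 86
Frame 6: STRIKE. 10 + next two rolls (1+8) = 19. Cumulative: 105
Frame 7: OPEN (1+8=9). Cumulative: 114
Frame 8: OPEN (3+5=8). Cumulative: 122
Frame 9: OPEN (7+0=7). Cumulative: 129
Frame 10: SPARE. Sum of all frame-10 rolls (0+10+6) = 16. Cumulative: 145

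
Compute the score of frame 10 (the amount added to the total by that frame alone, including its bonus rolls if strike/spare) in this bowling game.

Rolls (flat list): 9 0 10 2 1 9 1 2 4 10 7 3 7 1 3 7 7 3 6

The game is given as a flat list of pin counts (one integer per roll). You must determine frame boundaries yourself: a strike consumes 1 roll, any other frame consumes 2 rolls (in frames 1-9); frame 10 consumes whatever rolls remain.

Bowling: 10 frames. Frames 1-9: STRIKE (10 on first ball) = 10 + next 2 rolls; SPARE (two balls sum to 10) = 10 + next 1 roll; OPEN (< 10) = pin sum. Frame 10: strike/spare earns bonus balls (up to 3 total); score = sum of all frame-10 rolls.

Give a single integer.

Answer: 16

Derivation:
Frame 1: OPEN (9+0=9). Cumulative: 9
Frame 2: STRIKE. 10 + next two rolls (2+1) = 13. Cumulative: 22
Frame 3: OPEN (2+1=3). Cumulative: 25
Frame 4: SPARE (9+1=10). 10 + next roll (2) = 12. Cumulative: 37
Frame 5: OPEN (2+4=6). Cumulative: 43
Frame 6: STRIKE. 10 + next two rolls (7+3) = 20. Cumulative: 63
Frame 7: SPARE (7+3=10). 10 + next roll (7) = 17. Cumulative: 80
Frame 8: OPEN (7+1=8). Cumulative: 88
Frame 9: SPARE (3+7=10). 10 + next roll (7) = 17. Cumulative: 105
Frame 10: SPARE. Sum of all frame-10 rolls (7+3+6) = 16. Cumulative: 121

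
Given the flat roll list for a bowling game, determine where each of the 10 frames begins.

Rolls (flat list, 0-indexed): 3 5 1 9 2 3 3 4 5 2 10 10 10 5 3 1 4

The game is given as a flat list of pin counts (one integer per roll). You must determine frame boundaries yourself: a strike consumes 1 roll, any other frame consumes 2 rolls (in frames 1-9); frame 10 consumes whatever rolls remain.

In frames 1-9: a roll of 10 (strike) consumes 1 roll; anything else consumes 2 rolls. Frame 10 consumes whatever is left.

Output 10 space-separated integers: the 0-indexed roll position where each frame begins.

Answer: 0 2 4 6 8 10 11 12 13 15

Derivation:
Frame 1 starts at roll index 0: rolls=3,5 (sum=8), consumes 2 rolls
Frame 2 starts at roll index 2: rolls=1,9 (sum=10), consumes 2 rolls
Frame 3 starts at roll index 4: rolls=2,3 (sum=5), consumes 2 rolls
Frame 4 starts at roll index 6: rolls=3,4 (sum=7), consumes 2 rolls
Frame 5 starts at roll index 8: rolls=5,2 (sum=7), consumes 2 rolls
Frame 6 starts at roll index 10: roll=10 (strike), consumes 1 roll
Frame 7 starts at roll index 11: roll=10 (strike), consumes 1 roll
Frame 8 starts at roll index 12: roll=10 (strike), consumes 1 roll
Frame 9 starts at roll index 13: rolls=5,3 (sum=8), consumes 2 rolls
Frame 10 starts at roll index 15: 2 remaining rolls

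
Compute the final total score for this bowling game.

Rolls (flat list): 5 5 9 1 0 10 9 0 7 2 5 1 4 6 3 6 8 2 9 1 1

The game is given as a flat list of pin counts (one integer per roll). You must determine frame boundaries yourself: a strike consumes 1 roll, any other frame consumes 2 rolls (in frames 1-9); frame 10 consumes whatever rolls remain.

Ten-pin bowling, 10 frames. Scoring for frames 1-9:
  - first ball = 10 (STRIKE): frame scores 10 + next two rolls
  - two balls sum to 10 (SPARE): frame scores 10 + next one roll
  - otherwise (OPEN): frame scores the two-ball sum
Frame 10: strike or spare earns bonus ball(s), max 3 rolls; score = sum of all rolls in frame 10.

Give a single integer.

Answer: 124

Derivation:
Frame 1: SPARE (5+5=10). 10 + next roll (9) = 19. Cumulative: 19
Frame 2: SPARE (9+1=10). 10 + next roll (0) = 10. Cumulative: 29
Frame 3: SPARE (0+10=10). 10 + next roll (9) = 19. Cumulative: 48
Frame 4: OPEN (9+0=9). Cumulative: 57
Frame 5: OPEN (7+2=9). Cumulative: 66
Frame 6: OPEN (5+1=6). Cumulative: 72
Frame 7: SPARE (4+6=10). 10 + next roll (3) = 13. Cumulative: 85
Frame 8: OPEN (3+6=9). Cumulative: 94
Frame 9: SPARE (8+2=10). 10 + next roll (9) = 19. Cumulative: 113
Frame 10: SPARE. Sum of all frame-10 rolls (9+1+1) = 11. Cumulative: 124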